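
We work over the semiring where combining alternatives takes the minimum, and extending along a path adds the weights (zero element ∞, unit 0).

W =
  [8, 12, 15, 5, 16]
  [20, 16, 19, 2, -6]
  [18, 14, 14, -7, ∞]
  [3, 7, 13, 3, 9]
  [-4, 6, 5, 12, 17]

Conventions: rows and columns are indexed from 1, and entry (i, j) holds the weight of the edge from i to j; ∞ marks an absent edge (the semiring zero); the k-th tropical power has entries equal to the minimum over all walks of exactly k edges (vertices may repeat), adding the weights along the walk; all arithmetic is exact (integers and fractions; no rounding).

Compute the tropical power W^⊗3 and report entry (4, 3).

W^⊗2:
  [8, 12, 18, 8, 6]
  [-10, 0, -1, 5, 10]
  [-4, 0, 6, -4, 2]
  [5, 10, 14, 6, 1]
  [4, 8, 11, -2, 0]
W^⊗3:
  [2, 12, 11, 11, 6]
  [-2, 2, 5, -8, -6]
  [-2, 3, 7, -1, -6]
  [-3, 7, 6, 7, 4]
  [-4, 5, 5, 1, 2]
Key observation: the optimum is the walk 4->2->5->3, with weight 7 + (-6) + 5 = 6.
Optimal value attained by: walk 4->2->5->3.
Answer: (W^⊗3)[4][3] = 6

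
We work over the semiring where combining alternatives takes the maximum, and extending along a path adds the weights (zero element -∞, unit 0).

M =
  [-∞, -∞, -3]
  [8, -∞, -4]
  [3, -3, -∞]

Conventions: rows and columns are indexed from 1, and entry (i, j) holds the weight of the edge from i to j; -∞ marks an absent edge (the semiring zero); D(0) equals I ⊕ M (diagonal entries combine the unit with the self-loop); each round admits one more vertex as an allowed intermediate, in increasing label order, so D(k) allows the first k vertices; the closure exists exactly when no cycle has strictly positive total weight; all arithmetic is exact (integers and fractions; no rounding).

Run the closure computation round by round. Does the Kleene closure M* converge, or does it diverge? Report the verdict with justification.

D(0):
  [0, -∞, -3]
  [8, 0, -4]
  [3, -3, 0]
D(1):
  [0, -∞, -3]
  [8, 0, 5]
  [3, -3, 0]
Detection: at round 2, diagonal entry (3, 3) turns strictly positive.
Key observation: the cycle 3->2->1->3 has total weight (-3) + 8 + (-3), which is strictly positive.
Answer: DIVERGES — positive cycle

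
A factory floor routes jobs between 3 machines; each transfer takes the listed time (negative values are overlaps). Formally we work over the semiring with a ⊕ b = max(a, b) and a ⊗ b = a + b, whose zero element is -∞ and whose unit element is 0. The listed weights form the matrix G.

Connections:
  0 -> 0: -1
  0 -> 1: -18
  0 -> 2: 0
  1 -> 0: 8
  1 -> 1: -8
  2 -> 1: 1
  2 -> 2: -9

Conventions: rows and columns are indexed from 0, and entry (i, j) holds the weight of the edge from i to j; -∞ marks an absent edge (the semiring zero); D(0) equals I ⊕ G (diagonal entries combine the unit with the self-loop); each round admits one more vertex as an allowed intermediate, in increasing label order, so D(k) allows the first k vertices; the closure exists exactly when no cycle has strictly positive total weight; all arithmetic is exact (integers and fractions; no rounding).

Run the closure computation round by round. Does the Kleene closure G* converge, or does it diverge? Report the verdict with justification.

D(0):
  [0, -18, 0]
  [8, 0, -∞]
  [-∞, 1, 0]
D(1):
  [0, -18, 0]
  [8, 0, 8]
  [-∞, 1, 0]
Detection: at round 2, diagonal entry (2, 2) turns strictly positive.
Key observation: the cycle 2->1->0->2 has total weight 1 + 8 + 0, which is strictly positive.
Answer: DIVERGES — positive cycle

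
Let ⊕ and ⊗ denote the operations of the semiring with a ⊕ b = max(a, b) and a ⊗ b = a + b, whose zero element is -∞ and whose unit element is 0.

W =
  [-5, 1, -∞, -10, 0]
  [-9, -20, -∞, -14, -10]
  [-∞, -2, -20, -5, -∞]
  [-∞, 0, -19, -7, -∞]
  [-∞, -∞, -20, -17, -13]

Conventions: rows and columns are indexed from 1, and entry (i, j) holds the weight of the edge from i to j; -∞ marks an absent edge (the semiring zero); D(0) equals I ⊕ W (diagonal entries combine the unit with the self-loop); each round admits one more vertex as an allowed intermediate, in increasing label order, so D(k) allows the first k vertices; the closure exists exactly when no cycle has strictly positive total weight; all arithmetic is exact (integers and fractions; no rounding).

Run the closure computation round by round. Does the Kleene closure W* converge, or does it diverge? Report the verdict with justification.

D(0):
  [0, 1, -∞, -10, 0]
  [-9, 0, -∞, -14, -10]
  [-∞, -2, 0, -5, -∞]
  [-∞, 0, -19, 0, -∞]
  [-∞, -∞, -20, -17, 0]
D(1):
  [0, 1, -∞, -10, 0]
  [-9, 0, -∞, -14, -9]
  [-∞, -2, 0, -5, -∞]
  [-∞, 0, -19, 0, -∞]
  [-∞, -∞, -20, -17, 0]
D(2):
  [0, 1, -∞, -10, 0]
  [-9, 0, -∞, -14, -9]
  [-11, -2, 0, -5, -11]
  [-9, 0, -19, 0, -9]
  [-∞, -∞, -20, -17, 0]
D(3):
  [0, 1, -∞, -10, 0]
  [-9, 0, -∞, -14, -9]
  [-11, -2, 0, -5, -11]
  [-9, 0, -19, 0, -9]
  [-31, -22, -20, -17, 0]
D(4):
  [0, 1, -29, -10, 0]
  [-9, 0, -33, -14, -9]
  [-11, -2, 0, -5, -11]
  [-9, 0, -19, 0, -9]
  [-26, -17, -20, -17, 0]
D(5):
  [0, 1, -20, -10, 0]
  [-9, 0, -29, -14, -9]
  [-11, -2, 0, -5, -11]
  [-9, 0, -19, 0, -9]
  [-26, -17, -20, -17, 0]
Key observation: every diagonal entry stays at the unit through all rounds, so no improving cycle exists.
Answer: CONVERGES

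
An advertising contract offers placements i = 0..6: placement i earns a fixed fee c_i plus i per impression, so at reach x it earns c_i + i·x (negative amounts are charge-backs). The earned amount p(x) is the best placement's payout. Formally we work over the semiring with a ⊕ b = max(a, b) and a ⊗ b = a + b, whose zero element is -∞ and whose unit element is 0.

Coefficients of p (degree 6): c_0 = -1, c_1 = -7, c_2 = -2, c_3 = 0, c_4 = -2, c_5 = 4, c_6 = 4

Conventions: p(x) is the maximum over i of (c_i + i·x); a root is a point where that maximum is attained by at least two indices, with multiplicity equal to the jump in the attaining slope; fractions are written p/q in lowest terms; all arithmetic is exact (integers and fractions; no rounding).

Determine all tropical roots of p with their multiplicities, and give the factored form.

hull edge (i=0, c=-1) to (i=5, c=4): slope 1, span 5
hull edge (i=5, c=4) to (i=6, c=4): slope 0, span 1
Factored form: p(x) = 4 ⊗ (x ⊕ (-1)) ⊗ (x ⊕ (-1)) ⊗ (x ⊕ (-1)) ⊗ (x ⊕ (-1)) ⊗ (x ⊕ (-1)) ⊗ (x ⊕ 0)
Answer: roots = -1 (mult 5), 0 (mult 1)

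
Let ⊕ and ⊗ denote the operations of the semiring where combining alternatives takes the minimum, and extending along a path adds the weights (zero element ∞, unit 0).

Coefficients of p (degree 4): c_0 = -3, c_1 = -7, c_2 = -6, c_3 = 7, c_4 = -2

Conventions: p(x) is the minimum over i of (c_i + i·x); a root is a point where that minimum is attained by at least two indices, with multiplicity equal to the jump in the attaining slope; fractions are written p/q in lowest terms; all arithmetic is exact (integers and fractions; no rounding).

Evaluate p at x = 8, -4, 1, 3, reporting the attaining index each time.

p(8) = min(-3+0·8=-3, -7+1·8=1, -6+2·8=10, 7+3·8=31, -2+4·8=30) = -3 (attained by i=0)
p(-4) = min(-3+0·(-4)=-3, -7+1·(-4)=-11, -6+2·(-4)=-14, 7+3·(-4)=-5, -2+4·(-4)=-18) = -18 (attained by i=4)
p(1) = min(-3+0·1=-3, -7+1·1=-6, -6+2·1=-4, 7+3·1=10, -2+4·1=2) = -6 (attained by i=1)
p(3) = min(-3+0·3=-3, -7+1·3=-4, -6+2·3=0, 7+3·3=16, -2+4·3=10) = -4 (attained by i=1)
Answer: p(8) = -3; p(-4) = -18; p(1) = -6; p(3) = -4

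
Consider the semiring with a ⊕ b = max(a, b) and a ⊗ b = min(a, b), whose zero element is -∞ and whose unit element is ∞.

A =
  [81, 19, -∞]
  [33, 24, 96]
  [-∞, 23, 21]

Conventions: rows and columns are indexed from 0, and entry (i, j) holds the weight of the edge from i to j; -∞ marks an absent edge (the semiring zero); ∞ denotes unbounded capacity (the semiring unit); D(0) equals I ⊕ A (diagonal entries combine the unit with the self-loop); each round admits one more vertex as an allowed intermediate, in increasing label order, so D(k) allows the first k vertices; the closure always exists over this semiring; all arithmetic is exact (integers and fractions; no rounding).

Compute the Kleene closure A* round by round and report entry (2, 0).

D(0):
  [∞, 19, -∞]
  [33, ∞, 96]
  [-∞, 23, ∞]
D(1):
  [∞, 19, -∞]
  [33, ∞, 96]
  [-∞, 23, ∞]
D(2):
  [∞, 19, 19]
  [33, ∞, 96]
  [23, 23, ∞]
D(3):
  [∞, 19, 19]
  [33, ∞, 96]
  [23, 23, ∞]
Answer: A*[2][0] = 23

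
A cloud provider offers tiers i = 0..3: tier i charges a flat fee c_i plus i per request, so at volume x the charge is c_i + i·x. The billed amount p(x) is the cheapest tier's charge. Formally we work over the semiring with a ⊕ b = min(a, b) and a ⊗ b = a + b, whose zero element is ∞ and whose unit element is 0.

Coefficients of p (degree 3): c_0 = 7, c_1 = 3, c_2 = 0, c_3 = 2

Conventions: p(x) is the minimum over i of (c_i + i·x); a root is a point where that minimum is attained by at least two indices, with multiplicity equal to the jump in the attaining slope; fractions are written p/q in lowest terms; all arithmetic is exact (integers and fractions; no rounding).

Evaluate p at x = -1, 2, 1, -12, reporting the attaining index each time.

p(-1) = min(7+0·(-1)=7, 3+1·(-1)=2, 0+2·(-1)=-2, 2+3·(-1)=-1) = -2 (attained by i=2)
p(2) = min(7+0·2=7, 3+1·2=5, 0+2·2=4, 2+3·2=8) = 4 (attained by i=2)
p(1) = min(7+0·1=7, 3+1·1=4, 0+2·1=2, 2+3·1=5) = 2 (attained by i=2)
p(-12) = min(7+0·(-12)=7, 3+1·(-12)=-9, 0+2·(-12)=-24, 2+3·(-12)=-34) = -34 (attained by i=3)
Answer: p(-1) = -2; p(2) = 4; p(1) = 2; p(-12) = -34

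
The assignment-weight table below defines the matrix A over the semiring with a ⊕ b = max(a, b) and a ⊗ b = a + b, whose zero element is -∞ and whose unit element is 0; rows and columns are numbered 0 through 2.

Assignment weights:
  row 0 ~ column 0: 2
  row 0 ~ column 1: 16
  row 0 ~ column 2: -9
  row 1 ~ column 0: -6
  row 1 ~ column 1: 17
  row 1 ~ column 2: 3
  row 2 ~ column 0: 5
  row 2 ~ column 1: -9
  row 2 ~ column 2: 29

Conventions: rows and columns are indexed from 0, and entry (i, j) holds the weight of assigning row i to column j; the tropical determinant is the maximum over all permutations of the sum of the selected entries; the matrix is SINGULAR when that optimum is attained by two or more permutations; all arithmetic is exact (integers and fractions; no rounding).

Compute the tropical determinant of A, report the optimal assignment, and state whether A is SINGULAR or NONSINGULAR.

σ = (0, 1, 2): 2 + 17 + 29 = 48
σ = (0, 2, 1): 2 + 3 + (-9) = -4
σ = (1, 0, 2): 16 + (-6) + 29 = 39
σ = (1, 2, 0): 16 + 3 + 5 = 24
σ = (2, 0, 1): (-9) + (-6) + (-9) = -24
σ = (2, 1, 0): (-9) + 17 + 5 = 13
Optimal value attained by: σ = (0, 1, 2).
Answer: det⊕(A) = 48; verdict: NONSINGULAR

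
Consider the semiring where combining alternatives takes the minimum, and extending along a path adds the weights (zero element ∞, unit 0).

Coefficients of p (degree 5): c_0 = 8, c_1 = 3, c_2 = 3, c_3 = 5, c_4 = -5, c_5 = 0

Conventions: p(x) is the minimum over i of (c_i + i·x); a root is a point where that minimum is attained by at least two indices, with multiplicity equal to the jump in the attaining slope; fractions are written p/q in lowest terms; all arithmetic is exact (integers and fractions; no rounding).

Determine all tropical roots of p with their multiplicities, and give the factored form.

hull edge (i=0, c=8) to (i=1, c=3): slope -5, span 1
hull edge (i=1, c=3) to (i=4, c=-5): slope -8/3, span 3
hull edge (i=4, c=-5) to (i=5, c=0): slope 5, span 1
Factored form: p(x) = 0 ⊗ (x ⊕ (-5)) ⊗ (x ⊕ 8/3) ⊗ (x ⊕ 8/3) ⊗ (x ⊕ 8/3) ⊗ (x ⊕ 5)
Answer: roots = -5 (mult 1), 8/3 (mult 3), 5 (mult 1)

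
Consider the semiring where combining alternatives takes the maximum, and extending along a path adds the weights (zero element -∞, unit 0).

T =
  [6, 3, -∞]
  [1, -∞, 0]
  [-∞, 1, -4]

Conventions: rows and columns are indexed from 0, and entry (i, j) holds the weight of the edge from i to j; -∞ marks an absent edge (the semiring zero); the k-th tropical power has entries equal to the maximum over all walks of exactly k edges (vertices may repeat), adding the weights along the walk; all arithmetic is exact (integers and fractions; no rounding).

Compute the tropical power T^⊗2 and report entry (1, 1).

T^⊗2:
  [12, 9, 3]
  [7, 4, -4]
  [2, -3, 1]
Key observation: the optimum is the walk 1->0->1, with weight 1 + 3 = 4.
Optimal value attained by: walk 1->0->1.
Answer: (T^⊗2)[1][1] = 4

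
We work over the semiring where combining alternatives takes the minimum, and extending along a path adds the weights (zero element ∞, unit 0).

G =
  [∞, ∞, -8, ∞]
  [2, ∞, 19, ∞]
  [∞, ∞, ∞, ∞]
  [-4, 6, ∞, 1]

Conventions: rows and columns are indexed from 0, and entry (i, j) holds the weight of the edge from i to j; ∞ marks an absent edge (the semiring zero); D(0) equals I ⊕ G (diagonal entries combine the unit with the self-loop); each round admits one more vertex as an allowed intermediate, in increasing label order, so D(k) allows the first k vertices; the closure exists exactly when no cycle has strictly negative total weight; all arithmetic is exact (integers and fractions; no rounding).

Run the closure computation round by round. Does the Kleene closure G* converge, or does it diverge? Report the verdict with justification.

D(0):
  [0, ∞, -8, ∞]
  [2, 0, 19, ∞]
  [∞, ∞, 0, ∞]
  [-4, 6, ∞, 0]
D(1):
  [0, ∞, -8, ∞]
  [2, 0, -6, ∞]
  [∞, ∞, 0, ∞]
  [-4, 6, -12, 0]
D(2):
  [0, ∞, -8, ∞]
  [2, 0, -6, ∞]
  [∞, ∞, 0, ∞]
  [-4, 6, -12, 0]
D(3):
  [0, ∞, -8, ∞]
  [2, 0, -6, ∞]
  [∞, ∞, 0, ∞]
  [-4, 6, -12, 0]
D(4):
  [0, ∞, -8, ∞]
  [2, 0, -6, ∞]
  [∞, ∞, 0, ∞]
  [-4, 6, -12, 0]
Key observation: every diagonal entry stays at the unit through all rounds, so no improving cycle exists.
Answer: CONVERGES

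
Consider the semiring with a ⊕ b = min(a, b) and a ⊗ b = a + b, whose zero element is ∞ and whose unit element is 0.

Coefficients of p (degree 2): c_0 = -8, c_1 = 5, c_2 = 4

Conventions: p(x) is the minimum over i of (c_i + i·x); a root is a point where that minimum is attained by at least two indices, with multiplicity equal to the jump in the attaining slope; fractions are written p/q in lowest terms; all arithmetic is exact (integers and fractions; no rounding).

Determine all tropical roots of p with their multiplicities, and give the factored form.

hull edge (i=0, c=-8) to (i=2, c=4): slope 6, span 2
Factored form: p(x) = 4 ⊗ (x ⊕ (-6)) ⊗ (x ⊕ (-6))
Answer: roots = -6 (mult 2)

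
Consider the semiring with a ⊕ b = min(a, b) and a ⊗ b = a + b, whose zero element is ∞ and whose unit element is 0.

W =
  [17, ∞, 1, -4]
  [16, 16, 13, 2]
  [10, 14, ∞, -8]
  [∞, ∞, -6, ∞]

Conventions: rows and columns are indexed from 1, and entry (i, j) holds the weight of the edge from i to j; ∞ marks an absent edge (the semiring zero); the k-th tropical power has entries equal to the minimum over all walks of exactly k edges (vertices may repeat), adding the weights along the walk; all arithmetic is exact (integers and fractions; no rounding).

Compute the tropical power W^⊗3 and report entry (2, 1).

W^⊗2:
  [11, 15, -10, -7]
  [23, 27, -4, 5]
  [27, 30, -14, 6]
  [4, 8, ∞, -14]
W^⊗3:
  [0, 4, -13, -18]
  [6, 10, -1, -12]
  [-4, 0, 0, -22]
  [21, 24, -20, 0]
Key observation: the optimum is the walk 2->4->3->1, with weight 2 + (-6) + 10 = 6.
Optimal value attained by: walk 2->4->3->1.
Answer: (W^⊗3)[2][1] = 6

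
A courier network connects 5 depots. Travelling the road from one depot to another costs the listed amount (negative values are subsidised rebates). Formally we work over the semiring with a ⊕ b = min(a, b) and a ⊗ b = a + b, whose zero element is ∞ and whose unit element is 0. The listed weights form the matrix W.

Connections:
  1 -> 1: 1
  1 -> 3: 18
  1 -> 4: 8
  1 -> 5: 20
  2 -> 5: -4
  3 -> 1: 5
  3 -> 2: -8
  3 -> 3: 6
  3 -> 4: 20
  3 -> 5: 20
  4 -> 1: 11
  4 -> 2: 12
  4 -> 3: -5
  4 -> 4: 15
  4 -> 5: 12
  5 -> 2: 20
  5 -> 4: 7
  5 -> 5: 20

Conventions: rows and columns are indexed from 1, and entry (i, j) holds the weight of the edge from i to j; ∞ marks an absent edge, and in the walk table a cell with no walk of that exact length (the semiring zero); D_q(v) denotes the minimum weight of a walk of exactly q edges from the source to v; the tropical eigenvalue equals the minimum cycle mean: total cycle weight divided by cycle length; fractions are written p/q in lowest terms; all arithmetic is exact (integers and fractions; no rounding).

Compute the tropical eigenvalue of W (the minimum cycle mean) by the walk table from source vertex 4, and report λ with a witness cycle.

q=0: [∞, ∞, ∞, 0, ∞]
q=1: [11, 12, -5, 15, 12]
q=2: [0, -13, 1, 15, 8]
q=3: [1, -7, 7, 8, -17]
q=4: [2, -1, 3, -10, -11]
q=5: [1, -5, -15, -4, -5]
Optimal cycle mean attained by: cycle 2->5->4->3->2, total (-4) + 7 + (-5) + (-8), length 4.
Answer: λ = -5/2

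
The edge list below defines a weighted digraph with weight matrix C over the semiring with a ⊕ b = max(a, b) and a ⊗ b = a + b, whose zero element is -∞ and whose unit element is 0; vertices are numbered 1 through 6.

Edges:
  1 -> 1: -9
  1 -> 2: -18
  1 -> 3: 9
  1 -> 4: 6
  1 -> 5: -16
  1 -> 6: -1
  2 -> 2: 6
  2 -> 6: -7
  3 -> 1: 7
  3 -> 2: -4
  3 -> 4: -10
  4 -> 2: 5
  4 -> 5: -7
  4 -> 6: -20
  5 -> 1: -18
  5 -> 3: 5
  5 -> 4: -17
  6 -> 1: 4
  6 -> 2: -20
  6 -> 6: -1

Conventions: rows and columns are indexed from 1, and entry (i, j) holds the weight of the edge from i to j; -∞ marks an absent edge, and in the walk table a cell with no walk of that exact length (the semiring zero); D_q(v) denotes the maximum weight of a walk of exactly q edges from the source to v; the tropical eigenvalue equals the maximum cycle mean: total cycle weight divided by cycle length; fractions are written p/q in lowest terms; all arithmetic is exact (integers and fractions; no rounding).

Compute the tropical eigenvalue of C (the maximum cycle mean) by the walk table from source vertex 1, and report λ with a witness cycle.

q=0: [0, -∞, -∞, -∞, -∞, -∞]
q=1: [-9, -18, 9, 6, -16, -1]
q=2: [16, 11, 0, -1, -1, -2]
q=3: [7, 17, 25, 22, 0, 15]
q=4: [32, 27, 16, 15, 15, 14]
q=5: [23, 33, 41, 38, 16, 31]
q=6: [48, 43, 32, 31, 31, 30]
Optimal cycle mean attained by: cycle 1->3->1, total 9 + 7, length 2.
Answer: λ = 8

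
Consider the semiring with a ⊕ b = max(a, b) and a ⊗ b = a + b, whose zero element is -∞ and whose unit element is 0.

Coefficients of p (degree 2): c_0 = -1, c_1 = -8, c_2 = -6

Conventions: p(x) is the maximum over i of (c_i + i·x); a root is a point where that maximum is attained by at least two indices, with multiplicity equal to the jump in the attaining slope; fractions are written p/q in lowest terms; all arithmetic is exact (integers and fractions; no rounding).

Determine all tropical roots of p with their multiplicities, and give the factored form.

hull edge (i=0, c=-1) to (i=2, c=-6): slope -5/2, span 2
Factored form: p(x) = -6 ⊗ (x ⊕ 5/2) ⊗ (x ⊕ 5/2)
Answer: roots = 5/2 (mult 2)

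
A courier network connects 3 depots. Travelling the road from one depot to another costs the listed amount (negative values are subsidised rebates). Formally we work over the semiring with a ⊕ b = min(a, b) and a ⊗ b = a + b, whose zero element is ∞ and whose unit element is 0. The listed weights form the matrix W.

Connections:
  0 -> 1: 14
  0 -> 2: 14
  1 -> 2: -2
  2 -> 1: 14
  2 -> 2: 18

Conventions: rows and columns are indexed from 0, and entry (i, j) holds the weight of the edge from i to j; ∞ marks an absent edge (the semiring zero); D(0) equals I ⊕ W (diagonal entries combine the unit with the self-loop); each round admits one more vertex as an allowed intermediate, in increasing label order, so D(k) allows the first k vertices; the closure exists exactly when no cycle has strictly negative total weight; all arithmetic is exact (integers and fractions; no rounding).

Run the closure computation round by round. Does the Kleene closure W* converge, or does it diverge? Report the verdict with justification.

D(0):
  [0, 14, 14]
  [∞, 0, -2]
  [∞, 14, 0]
D(1):
  [0, 14, 14]
  [∞, 0, -2]
  [∞, 14, 0]
D(2):
  [0, 14, 12]
  [∞, 0, -2]
  [∞, 14, 0]
D(3):
  [0, 14, 12]
  [∞, 0, -2]
  [∞, 14, 0]
Key observation: every diagonal entry stays at the unit through all rounds, so no improving cycle exists.
Answer: CONVERGES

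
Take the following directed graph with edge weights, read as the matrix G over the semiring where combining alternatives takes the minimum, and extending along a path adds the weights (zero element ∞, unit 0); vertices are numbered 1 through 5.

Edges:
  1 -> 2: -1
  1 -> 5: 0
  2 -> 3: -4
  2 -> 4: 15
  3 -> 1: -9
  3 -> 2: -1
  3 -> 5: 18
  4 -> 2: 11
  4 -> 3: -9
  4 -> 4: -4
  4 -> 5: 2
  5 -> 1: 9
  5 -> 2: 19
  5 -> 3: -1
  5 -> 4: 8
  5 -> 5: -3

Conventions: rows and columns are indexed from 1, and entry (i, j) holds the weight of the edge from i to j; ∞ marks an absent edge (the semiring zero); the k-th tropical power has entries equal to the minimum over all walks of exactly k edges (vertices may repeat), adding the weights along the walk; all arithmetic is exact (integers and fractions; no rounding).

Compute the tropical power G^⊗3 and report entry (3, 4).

G^⊗2:
  [9, 19, -5, 8, -3]
  [-13, -5, 6, 11, 14]
  [27, -10, -5, 14, -9]
  [-18, -10, -13, -8, -2]
  [-10, -2, -4, 4, -6]
G^⊗3:
  [-14, -6, -4, 4, -6]
  [-3, -14, -9, 7, -13]
  [-14, -6, -14, -1, -12]
  [-22, -19, -17, -12, -18]
  [-13, -11, -7, 0, -10]
Key observation: the optimum is the walk 3->1->5->4, with weight (-9) + 0 + 8 = -1.
Optimal value attained by: walk 3->1->5->4.
Answer: (G^⊗3)[3][4] = -1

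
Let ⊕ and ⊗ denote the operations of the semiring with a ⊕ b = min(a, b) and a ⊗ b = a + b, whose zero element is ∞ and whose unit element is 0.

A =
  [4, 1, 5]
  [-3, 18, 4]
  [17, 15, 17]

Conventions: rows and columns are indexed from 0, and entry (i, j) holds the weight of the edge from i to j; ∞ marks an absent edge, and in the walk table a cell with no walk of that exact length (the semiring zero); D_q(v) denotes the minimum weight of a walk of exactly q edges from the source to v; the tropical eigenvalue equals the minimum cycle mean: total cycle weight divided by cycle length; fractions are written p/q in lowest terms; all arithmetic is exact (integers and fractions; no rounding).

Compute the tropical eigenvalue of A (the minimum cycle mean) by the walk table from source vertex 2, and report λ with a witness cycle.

q=0: [∞, ∞, 0]
q=1: [17, 15, 17]
q=2: [12, 18, 19]
q=3: [15, 13, 17]
Optimal cycle mean attained by: cycle 0->1->0, total 1 + (-3), length 2.
Answer: λ = -1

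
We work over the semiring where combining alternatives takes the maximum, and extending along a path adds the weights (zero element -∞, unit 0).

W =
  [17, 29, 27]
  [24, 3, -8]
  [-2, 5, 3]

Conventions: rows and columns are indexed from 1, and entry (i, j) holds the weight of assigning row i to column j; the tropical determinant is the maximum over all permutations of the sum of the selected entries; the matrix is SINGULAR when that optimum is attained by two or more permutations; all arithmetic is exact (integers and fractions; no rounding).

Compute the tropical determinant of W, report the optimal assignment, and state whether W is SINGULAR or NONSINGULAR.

σ = (1, 2, 3): 17 + 3 + 3 = 23
σ = (1, 3, 2): 17 + (-8) + 5 = 14
σ = (2, 1, 3): 29 + 24 + 3 = 56
σ = (2, 3, 1): 29 + (-8) + (-2) = 19
σ = (3, 1, 2): 27 + 24 + 5 = 56
σ = (3, 2, 1): 27 + 3 + (-2) = 28
Optimal value attained by: σ = (2, 1, 3).
Answer: det⊕(W) = 56; verdict: SINGULAR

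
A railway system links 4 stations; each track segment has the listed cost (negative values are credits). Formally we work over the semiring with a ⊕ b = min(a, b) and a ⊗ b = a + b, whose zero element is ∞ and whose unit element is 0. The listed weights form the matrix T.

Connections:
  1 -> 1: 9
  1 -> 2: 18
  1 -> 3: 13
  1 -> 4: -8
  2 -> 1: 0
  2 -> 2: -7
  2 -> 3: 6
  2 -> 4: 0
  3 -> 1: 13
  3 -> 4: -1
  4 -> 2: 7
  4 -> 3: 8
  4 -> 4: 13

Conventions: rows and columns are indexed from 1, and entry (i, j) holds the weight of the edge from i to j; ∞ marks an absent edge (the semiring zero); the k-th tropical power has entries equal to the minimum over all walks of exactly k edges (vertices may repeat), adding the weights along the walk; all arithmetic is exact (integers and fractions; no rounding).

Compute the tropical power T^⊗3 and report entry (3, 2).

T^⊗2:
  [18, -1, 0, 1]
  [-7, -14, -1, -8]
  [22, 6, 7, 5]
  [7, 0, 13, 7]
T^⊗3:
  [-1, -8, 5, -1]
  [-14, -21, -8, -15]
  [6, -1, 12, 6]
  [0, -7, 6, -1]
Key observation: the optimum is the walk 3->4->2->2, with weight (-1) + 7 + (-7) = -1.
Optimal value attained by: walk 3->4->2->2.
Answer: (T^⊗3)[3][2] = -1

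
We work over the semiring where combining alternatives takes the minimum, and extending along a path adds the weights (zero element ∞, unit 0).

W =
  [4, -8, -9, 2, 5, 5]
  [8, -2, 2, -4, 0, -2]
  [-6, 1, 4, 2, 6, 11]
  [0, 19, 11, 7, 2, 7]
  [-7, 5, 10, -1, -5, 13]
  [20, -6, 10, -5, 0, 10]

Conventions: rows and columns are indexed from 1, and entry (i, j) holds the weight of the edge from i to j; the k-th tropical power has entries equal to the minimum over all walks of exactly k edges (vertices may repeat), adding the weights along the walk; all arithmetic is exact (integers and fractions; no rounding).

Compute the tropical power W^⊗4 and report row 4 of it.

W^⊗2:
  [-15, -10, -6, -12, -8, -10]
  [-7, -8, -1, -7, -5, -4]
  [-2, -14, -15, -4, -1, -1]
  [-5, -8, -9, 1, -3, 5]
  [-12, -15, -16, -6, -10, -2]
  [-7, -8, -4, -10, -6, -8]
W^⊗3:
  [-15, -23, -24, -15, -13, -12]
  [-12, -15, -16, -12, -10, -10]
  [-21, -16, -12, -18, -14, -16]
  [-15, -13, -14, -12, -8, -10]
  [-22, -20, -21, -19, -15, -17]
  [-13, -15, -16, -13, -11, -10]
W^⊗4:
  [-30, -25, -24, -27, -23, -25]
  [-22, -20, -21, -19, -15, -17]
  [-21, -29, -30, -21, -19, -18]
  [-20, -23, -24, -17, -13, -15]
  [-27, -30, -31, -24, -20, -22]
  [-22, -21, -22, -19, -16, -17]
Answer: row 4 of W^⊗4 = [-20, -23, -24, -17, -13, -15]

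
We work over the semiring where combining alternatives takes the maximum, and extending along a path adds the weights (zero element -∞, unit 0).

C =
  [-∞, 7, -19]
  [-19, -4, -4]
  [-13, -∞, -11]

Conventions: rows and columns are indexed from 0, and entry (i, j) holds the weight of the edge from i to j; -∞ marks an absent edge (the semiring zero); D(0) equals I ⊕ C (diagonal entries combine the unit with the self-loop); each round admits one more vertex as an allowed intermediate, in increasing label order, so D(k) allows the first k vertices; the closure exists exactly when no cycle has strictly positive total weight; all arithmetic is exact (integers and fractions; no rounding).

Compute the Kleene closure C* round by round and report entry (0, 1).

D(0):
  [0, 7, -19]
  [-19, 0, -4]
  [-13, -∞, 0]
D(1):
  [0, 7, -19]
  [-19, 0, -4]
  [-13, -6, 0]
D(2):
  [0, 7, 3]
  [-19, 0, -4]
  [-13, -6, 0]
D(3):
  [0, 7, 3]
  [-17, 0, -4]
  [-13, -6, 0]
Answer: C*[0][1] = 7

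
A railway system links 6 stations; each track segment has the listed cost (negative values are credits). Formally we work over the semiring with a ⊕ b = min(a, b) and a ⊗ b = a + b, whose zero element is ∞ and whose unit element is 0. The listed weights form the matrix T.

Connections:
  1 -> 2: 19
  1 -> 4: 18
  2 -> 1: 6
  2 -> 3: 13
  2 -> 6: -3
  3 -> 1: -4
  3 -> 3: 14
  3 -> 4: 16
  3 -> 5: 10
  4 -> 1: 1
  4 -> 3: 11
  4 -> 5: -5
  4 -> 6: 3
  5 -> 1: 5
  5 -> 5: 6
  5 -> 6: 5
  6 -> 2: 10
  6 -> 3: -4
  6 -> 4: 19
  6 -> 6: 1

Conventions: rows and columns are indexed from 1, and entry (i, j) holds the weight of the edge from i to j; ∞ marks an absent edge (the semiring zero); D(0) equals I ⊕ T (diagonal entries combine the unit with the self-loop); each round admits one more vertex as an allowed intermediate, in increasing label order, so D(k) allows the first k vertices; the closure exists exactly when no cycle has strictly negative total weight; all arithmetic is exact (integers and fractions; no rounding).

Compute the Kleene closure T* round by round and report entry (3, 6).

D(0):
  [0, 19, ∞, 18, ∞, ∞]
  [6, 0, 13, ∞, ∞, -3]
  [-4, ∞, 0, 16, 10, ∞]
  [1, ∞, 11, 0, -5, 3]
  [5, ∞, ∞, ∞, 0, 5]
  [∞, 10, -4, 19, ∞, 0]
D(1):
  [0, 19, ∞, 18, ∞, ∞]
  [6, 0, 13, 24, ∞, -3]
  [-4, 15, 0, 14, 10, ∞]
  [1, 20, 11, 0, -5, 3]
  [5, 24, ∞, 23, 0, 5]
  [∞, 10, -4, 19, ∞, 0]
D(2):
  [0, 19, 32, 18, ∞, 16]
  [6, 0, 13, 24, ∞, -3]
  [-4, 15, 0, 14, 10, 12]
  [1, 20, 11, 0, -5, 3]
  [5, 24, 37, 23, 0, 5]
  [16, 10, -4, 19, ∞, 0]
D(3):
  [0, 19, 32, 18, 42, 16]
  [6, 0, 13, 24, 23, -3]
  [-4, 15, 0, 14, 10, 12]
  [1, 20, 11, 0, -5, 3]
  [5, 24, 37, 23, 0, 5]
  [-8, 10, -4, 10, 6, 0]
D(4):
  [0, 19, 29, 18, 13, 16]
  [6, 0, 13, 24, 19, -3]
  [-4, 15, 0, 14, 9, 12]
  [1, 20, 11, 0, -5, 3]
  [5, 24, 34, 23, 0, 5]
  [-8, 10, -4, 10, 5, 0]
D(5):
  [0, 19, 29, 18, 13, 16]
  [6, 0, 13, 24, 19, -3]
  [-4, 15, 0, 14, 9, 12]
  [0, 19, 11, 0, -5, 0]
  [5, 24, 34, 23, 0, 5]
  [-8, 10, -4, 10, 5, 0]
D(6):
  [0, 19, 12, 18, 13, 16]
  [-11, 0, -7, 7, 2, -3]
  [-4, 15, 0, 14, 9, 12]
  [-8, 10, -4, 0, -5, 0]
  [-3, 15, 1, 15, 0, 5]
  [-8, 10, -4, 10, 5, 0]
Answer: T*[3][6] = 12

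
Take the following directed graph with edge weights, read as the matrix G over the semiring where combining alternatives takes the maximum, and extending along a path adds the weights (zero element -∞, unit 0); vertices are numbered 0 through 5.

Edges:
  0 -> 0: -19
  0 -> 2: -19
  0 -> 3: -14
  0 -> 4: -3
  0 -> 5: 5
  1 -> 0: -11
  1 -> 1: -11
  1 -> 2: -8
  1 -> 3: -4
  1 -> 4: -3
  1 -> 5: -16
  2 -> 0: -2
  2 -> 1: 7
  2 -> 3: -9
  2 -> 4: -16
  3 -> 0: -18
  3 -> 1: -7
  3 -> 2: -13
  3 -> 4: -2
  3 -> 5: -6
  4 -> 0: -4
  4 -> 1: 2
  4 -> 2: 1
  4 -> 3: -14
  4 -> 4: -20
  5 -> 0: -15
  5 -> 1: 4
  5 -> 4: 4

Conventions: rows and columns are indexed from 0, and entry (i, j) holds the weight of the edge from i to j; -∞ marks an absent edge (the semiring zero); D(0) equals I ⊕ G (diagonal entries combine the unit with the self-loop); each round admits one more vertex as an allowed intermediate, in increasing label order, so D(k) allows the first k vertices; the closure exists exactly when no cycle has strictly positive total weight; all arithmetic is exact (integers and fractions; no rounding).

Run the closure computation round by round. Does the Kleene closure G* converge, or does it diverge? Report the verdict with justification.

D(0):
  [0, -∞, -19, -14, -3, 5]
  [-11, 0, -8, -4, -3, -16]
  [-2, 7, 0, -9, -16, -∞]
  [-18, -7, -13, 0, -2, -6]
  [-4, 2, 1, -14, 0, -∞]
  [-15, 4, -∞, -∞, 4, 0]
D(1):
  [0, -∞, -19, -14, -3, 5]
  [-11, 0, -8, -4, -3, -6]
  [-2, 7, 0, -9, -5, 3]
  [-18, -7, -13, 0, -2, -6]
  [-4, 2, 1, -14, 0, 1]
  [-15, 4, -34, -29, 4, 0]
D(2):
  [0, -∞, -19, -14, -3, 5]
  [-11, 0, -8, -4, -3, -6]
  [-2, 7, 0, 3, 4, 3]
  [-18, -7, -13, 0, -2, -6]
  [-4, 2, 1, -2, 0, 1]
  [-7, 4, -4, 0, 4, 0]
Detection: at round 3, diagonal entry (4, 4) turns strictly positive.
Key observation: the cycle 4->2->1->4 has total weight 1 + 7 + (-3), which is strictly positive.
Answer: DIVERGES — positive cycle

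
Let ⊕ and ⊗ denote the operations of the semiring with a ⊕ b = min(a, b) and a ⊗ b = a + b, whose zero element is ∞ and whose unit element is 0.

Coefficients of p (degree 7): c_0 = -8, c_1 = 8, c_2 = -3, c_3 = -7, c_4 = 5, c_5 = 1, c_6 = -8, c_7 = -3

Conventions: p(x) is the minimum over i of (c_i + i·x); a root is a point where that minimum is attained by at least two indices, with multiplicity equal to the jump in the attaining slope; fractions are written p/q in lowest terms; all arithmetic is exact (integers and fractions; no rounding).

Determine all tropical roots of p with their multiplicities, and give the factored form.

hull edge (i=0, c=-8) to (i=6, c=-8): slope 0, span 6
hull edge (i=6, c=-8) to (i=7, c=-3): slope 5, span 1
Factored form: p(x) = -3 ⊗ (x ⊕ (-5)) ⊗ (x ⊕ 0) ⊗ (x ⊕ 0) ⊗ (x ⊕ 0) ⊗ (x ⊕ 0) ⊗ (x ⊕ 0) ⊗ (x ⊕ 0)
Answer: roots = -5 (mult 1), 0 (mult 6)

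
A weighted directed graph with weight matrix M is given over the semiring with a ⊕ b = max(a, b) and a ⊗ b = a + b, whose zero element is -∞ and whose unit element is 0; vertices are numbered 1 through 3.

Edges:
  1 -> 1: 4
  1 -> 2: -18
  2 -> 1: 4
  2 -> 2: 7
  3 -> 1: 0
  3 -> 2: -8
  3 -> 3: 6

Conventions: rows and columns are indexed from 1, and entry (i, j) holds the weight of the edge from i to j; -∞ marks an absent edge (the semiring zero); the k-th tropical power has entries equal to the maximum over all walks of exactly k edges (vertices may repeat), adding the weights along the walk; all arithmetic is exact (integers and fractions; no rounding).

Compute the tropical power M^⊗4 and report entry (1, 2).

M^⊗2:
  [8, -11, -∞]
  [11, 14, -∞]
  [6, -1, 12]
M^⊗3:
  [12, -4, -∞]
  [18, 21, -∞]
  [12, 6, 18]
M^⊗4:
  [16, 3, -∞]
  [25, 28, -∞]
  [18, 13, 24]
Key observation: the optimum is the walk 1->2->2->2->2, with weight (-18) + 7 + 7 + 7 = 3.
Optimal value attained by: walk 1->2->2->2->2.
Answer: (M^⊗4)[1][2] = 3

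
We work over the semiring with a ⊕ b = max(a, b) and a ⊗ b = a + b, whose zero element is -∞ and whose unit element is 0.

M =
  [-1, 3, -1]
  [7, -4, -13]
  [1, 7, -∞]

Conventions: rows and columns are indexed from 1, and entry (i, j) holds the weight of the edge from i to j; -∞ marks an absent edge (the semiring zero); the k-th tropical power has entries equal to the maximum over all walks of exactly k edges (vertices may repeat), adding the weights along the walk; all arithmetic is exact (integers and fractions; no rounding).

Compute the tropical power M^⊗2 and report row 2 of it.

M^⊗2:
  [10, 6, -2]
  [6, 10, 6]
  [14, 4, 0]
Answer: row 2 of M^⊗2 = [6, 10, 6]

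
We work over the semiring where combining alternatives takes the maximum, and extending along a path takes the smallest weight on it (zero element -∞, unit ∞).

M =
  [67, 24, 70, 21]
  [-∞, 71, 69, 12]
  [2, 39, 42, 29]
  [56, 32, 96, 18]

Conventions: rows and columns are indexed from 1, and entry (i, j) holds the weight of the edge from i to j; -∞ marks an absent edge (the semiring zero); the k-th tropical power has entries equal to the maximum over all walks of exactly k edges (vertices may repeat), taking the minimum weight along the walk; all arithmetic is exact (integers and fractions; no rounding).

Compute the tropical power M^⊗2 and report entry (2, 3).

M^⊗2:
  [67, 39, 67, 29]
  [12, 71, 69, 29]
  [29, 39, 42, 29]
  [56, 39, 56, 29]
Key observation: the optimum is the walk 2->2->3, with weight 71 min 69 = 69.
Optimal value attained by: walk 2->2->3.
Answer: (M^⊗2)[2][3] = 69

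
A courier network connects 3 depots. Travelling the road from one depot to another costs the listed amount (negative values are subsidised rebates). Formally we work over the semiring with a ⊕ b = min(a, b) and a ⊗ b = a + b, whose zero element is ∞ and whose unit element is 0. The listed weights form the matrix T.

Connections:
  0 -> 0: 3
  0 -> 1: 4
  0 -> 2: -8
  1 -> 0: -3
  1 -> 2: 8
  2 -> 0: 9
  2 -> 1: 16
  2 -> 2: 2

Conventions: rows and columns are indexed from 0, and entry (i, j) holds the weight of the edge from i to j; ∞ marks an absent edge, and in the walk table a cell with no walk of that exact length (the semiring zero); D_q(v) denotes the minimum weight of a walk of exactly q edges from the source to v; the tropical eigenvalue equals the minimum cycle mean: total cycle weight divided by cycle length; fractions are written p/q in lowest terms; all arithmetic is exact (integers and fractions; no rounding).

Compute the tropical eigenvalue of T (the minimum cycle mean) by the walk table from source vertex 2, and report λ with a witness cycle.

q=0: [∞, ∞, 0]
q=1: [9, 16, 2]
q=2: [11, 13, 1]
q=3: [10, 15, 3]
Optimal cycle mean attained by: cycle 0->1->0, total 4 + (-3), length 2.
Answer: λ = 1/2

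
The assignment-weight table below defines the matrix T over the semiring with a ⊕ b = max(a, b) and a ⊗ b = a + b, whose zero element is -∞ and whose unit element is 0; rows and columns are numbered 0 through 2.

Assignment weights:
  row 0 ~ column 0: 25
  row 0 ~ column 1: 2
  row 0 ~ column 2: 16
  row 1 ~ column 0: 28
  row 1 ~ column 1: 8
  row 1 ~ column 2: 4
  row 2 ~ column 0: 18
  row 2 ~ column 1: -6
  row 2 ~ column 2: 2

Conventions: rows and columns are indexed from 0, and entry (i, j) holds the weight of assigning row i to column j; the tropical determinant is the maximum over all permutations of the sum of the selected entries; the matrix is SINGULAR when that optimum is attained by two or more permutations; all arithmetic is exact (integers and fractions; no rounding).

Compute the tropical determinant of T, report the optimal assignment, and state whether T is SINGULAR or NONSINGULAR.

σ = (0, 1, 2): 25 + 8 + 2 = 35
σ = (0, 2, 1): 25 + 4 + (-6) = 23
σ = (1, 0, 2): 2 + 28 + 2 = 32
σ = (1, 2, 0): 2 + 4 + 18 = 24
σ = (2, 0, 1): 16 + 28 + (-6) = 38
σ = (2, 1, 0): 16 + 8 + 18 = 42
Optimal value attained by: σ = (2, 1, 0).
Answer: det⊕(T) = 42; verdict: NONSINGULAR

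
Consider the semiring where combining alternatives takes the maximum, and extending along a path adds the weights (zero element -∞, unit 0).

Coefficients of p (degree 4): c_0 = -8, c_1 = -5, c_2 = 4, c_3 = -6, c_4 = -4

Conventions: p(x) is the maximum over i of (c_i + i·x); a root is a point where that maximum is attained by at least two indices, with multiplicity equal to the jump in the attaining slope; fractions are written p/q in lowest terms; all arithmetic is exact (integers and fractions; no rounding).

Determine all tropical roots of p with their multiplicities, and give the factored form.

hull edge (i=0, c=-8) to (i=2, c=4): slope 6, span 2
hull edge (i=2, c=4) to (i=4, c=-4): slope -4, span 2
Factored form: p(x) = -4 ⊗ (x ⊕ (-6)) ⊗ (x ⊕ (-6)) ⊗ (x ⊕ 4) ⊗ (x ⊕ 4)
Answer: roots = -6 (mult 2), 4 (mult 2)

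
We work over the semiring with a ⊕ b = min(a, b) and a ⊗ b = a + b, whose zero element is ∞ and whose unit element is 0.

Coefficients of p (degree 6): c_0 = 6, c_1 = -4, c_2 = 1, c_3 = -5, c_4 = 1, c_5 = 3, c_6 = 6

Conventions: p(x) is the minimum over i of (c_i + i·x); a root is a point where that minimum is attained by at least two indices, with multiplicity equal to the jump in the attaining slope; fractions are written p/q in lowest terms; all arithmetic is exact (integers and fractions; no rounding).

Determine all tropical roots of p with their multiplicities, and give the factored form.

hull edge (i=0, c=6) to (i=1, c=-4): slope -10, span 1
hull edge (i=1, c=-4) to (i=3, c=-5): slope -1/2, span 2
hull edge (i=3, c=-5) to (i=6, c=6): slope 11/3, span 3
Factored form: p(x) = 6 ⊗ (x ⊕ (-11/3)) ⊗ (x ⊕ (-11/3)) ⊗ (x ⊕ (-11/3)) ⊗ (x ⊕ 1/2) ⊗ (x ⊕ 1/2) ⊗ (x ⊕ 10)
Answer: roots = -11/3 (mult 3), 1/2 (mult 2), 10 (mult 1)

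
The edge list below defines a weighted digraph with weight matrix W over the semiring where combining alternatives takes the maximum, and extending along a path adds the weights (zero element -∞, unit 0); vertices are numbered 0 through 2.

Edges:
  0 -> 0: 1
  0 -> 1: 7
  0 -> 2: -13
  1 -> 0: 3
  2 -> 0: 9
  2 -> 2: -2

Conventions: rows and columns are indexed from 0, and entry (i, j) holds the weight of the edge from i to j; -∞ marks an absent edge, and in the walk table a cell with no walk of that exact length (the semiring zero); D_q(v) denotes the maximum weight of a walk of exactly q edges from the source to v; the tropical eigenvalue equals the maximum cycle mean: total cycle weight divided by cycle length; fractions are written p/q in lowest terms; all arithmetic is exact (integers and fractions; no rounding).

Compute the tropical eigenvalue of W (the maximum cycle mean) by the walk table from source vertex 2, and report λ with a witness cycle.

q=0: [-∞, -∞, 0]
q=1: [9, -∞, -2]
q=2: [10, 16, -4]
q=3: [19, 17, -3]
Optimal cycle mean attained by: cycle 0->1->0, total 7 + 3, length 2.
Answer: λ = 5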